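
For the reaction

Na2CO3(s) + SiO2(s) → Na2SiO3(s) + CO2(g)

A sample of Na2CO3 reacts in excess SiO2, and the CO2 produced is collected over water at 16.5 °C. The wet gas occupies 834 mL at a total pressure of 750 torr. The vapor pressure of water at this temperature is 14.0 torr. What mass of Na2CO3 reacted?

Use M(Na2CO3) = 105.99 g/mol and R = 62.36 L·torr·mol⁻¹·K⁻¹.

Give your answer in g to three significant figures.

P(CO2) = 750 − 14.0 = 736.0 torr
n(CO2) = PV/RT = (736.0 × 0.8340) / (62.36 × 289.65) = 0.03398 mol
n(Na2CO3) = (1/1) × 0.03398 = 0.03398 mol
m(Na2CO3) = 0.03398 × 105.99 = 3.602 g

3.60 g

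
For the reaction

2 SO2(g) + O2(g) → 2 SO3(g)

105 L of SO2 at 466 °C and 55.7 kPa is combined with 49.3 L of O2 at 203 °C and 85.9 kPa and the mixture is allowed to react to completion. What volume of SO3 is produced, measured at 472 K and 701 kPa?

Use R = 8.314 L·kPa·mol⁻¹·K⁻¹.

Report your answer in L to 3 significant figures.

5.33 L

n(SO2) = PV/RT = (55.7 × 105) / (8.314 × 739.15) = 0.9517 mol
n(O2) = PV/RT = (85.9 × 49.3) / (8.314 × 476.15) = 1.070 mol
For 0.9517 mol SO2, stoichiometry requires (1/2) × 0.9517 = 0.4758 mol O2; 1.070 mol is available, so SO2 is limiting.
n(SO3) = (2/2) × 0.9517 = 0.9517 mol
V(SO3) = nRT/P = 0.9517 × 8.314 × 472 / 701 = 5.328 L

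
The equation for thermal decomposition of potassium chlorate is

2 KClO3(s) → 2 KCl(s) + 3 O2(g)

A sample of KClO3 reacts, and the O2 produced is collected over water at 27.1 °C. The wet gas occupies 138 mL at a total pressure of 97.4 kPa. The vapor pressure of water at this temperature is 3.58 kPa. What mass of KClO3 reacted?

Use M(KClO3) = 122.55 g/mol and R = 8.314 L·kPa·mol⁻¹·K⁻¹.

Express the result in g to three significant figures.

P(O2) = 97.4 − 3.58 = 93.82 kPa
n(O2) = PV/RT = (93.82 × 0.1380) / (8.314 × 300.25) = 0.005187 mol
n(KClO3) = (2/3) × 0.005187 = 0.003458 mol
m(KClO3) = 0.003458 × 122.55 = 0.4238 g

0.424 g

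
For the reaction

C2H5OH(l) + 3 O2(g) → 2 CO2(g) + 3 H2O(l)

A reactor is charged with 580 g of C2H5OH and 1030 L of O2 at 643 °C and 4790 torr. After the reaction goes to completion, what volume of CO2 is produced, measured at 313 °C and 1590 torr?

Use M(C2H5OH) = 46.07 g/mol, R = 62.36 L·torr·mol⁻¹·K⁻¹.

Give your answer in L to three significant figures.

n(C2H5OH) = 580 / 46.07 = 12.59 mol
n(O2) = PV/RT = (4790 × 1030) / (62.36 × 916.15) = 86.36 mol
For 12.59 mol C2H5OH, stoichiometry requires (3/1) × 12.59 = 37.77 mol O2; 86.36 mol is available, so C2H5OH is limiting.
n(CO2) = (2/1) × 12.59 = 25.18 mol
V(CO2) = nRT/P = 25.18 × 62.36 × 586.15 / 1590 = 578.9 L

579 L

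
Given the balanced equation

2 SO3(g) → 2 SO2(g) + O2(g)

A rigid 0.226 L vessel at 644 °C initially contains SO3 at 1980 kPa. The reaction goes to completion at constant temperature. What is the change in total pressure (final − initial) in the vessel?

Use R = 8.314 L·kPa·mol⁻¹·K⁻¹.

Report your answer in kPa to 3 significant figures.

990 kPa

Since T and V are fixed, P_final/P_initial = n_final/n_initial = 3/2.
P_final = (3/2) × 1980 = 2970 kPa; ΔP = 2970 − 1980 = 990.0 kPa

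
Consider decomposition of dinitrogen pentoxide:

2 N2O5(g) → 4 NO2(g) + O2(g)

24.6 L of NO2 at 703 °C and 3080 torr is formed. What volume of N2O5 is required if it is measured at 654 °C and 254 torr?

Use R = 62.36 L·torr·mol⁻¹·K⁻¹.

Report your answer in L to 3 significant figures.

n(NO2) = PV/RT = (3080 × 24.6) / (62.36 × 976.15) = 1.245 mol
n(N2O5) = (2/4) × 1.245 = 0.6225 mol
V = nRT/P = 0.6225 × 62.36 × 927.15 / 254 = 141.7 L

142 L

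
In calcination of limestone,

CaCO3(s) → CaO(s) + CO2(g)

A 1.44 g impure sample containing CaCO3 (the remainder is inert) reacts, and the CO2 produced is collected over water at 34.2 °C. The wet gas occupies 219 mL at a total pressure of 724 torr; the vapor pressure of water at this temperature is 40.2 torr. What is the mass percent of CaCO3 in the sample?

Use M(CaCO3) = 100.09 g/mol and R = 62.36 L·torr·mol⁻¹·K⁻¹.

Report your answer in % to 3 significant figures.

P(CO2) = 724 − 40.2 = 683.8 torr
n(CO2) = PV/RT = (683.8 × 0.2190) / (62.36 × 307.35) = 0.007813 mol
n(CaCO3) = (1/1) × 0.007813 = 0.007813 mol
m(CaCO3) = 0.007813 × 100.09 = 0.7820 g
%CaCO3 = 0.7820 / 1.44 × 100 = 54.31%

54.3 %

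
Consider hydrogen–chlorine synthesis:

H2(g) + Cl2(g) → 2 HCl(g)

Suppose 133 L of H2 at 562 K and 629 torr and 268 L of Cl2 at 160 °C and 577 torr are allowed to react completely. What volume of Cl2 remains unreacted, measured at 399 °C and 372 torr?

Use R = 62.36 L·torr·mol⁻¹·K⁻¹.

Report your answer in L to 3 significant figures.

376 L

n(H2) = PV/RT = (629 × 133) / (62.36 × 562) = 2.387 mol
n(Cl2) = PV/RT = (577 × 268) / (62.36 × 433.15) = 5.725 mol
For 2.387 mol H2, stoichiometry requires (1/1) × 2.387 = 2.387 mol Cl2; 5.725 mol is available, so H2 is limiting.
n(Cl2) consumed = (1/1) × 2.387 = 2.387 mol; remaining = 5.725 − 2.387 = 3.338 mol
V(Cl2) = nRT/P = 3.338 × 62.36 × 672.15 / 372 = 376.1 L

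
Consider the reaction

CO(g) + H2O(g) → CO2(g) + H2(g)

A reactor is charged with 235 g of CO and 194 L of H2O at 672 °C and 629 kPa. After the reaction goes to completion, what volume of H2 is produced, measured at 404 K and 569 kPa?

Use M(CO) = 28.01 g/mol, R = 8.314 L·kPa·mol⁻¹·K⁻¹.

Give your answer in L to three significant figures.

n(CO) = 235 / 28.01 = 8.390 mol
n(H2O) = PV/RT = (629 × 194) / (8.314 × 945.15) = 15.53 mol
For 8.390 mol CO, stoichiometry requires (1/1) × 8.390 = 8.390 mol H2O; 15.53 mol is available, so CO is limiting.
n(H2) = (1/1) × 8.390 = 8.390 mol
V(H2) = nRT/P = 8.390 × 8.314 × 404 / 569 = 49.53 L

49.5 L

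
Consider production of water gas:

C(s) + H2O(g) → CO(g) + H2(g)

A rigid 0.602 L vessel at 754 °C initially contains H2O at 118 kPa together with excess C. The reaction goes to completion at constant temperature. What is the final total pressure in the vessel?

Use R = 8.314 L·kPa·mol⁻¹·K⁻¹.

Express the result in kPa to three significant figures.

Since T and V are fixed, P_final/P_initial = n_final/n_initial = 2/1.
P_final = (2/1) × 118 = 236.0 kPa

236 kPa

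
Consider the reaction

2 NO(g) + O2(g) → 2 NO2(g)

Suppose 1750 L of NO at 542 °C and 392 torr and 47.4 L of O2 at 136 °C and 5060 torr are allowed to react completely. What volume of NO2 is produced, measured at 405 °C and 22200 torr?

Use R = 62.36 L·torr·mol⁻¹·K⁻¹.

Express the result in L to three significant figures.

25.7 L

n(NO) = PV/RT = (392 × 1750) / (62.36 × 815.15) = 13.50 mol
n(O2) = PV/RT = (5060 × 47.4) / (62.36 × 409.15) = 9.400 mol
For 13.50 mol NO, stoichiometry requires (1/2) × 13.50 = 6.750 mol O2; 9.400 mol is available, so NO is limiting.
n(NO2) = (2/2) × 13.50 = 13.50 mol
V(NO2) = nRT/P = 13.50 × 62.36 × 678.15 / 22200 = 25.72 L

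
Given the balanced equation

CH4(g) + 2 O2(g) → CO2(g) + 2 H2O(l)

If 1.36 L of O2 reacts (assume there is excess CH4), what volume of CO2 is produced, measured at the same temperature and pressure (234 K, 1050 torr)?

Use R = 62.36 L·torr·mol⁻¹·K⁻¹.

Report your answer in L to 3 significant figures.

At constant T and P, gas volumes are in the mole ratio: V(CO2) = (1/2) × 1.36 = 0.6800 L

0.680 L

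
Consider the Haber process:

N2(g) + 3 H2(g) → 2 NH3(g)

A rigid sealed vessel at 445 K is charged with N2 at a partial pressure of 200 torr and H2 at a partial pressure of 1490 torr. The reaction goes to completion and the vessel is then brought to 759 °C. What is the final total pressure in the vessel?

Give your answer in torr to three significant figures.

At constant V, partial pressures at 445 K are proportional to moles, so apply stoichiometry directly to pressures.
P(H2) required for 200 torr of N2 = (3/1) × 200 = 600.0 torr; available 1490 torr, so N2 is limiting.
P(H2) remaining = 1490 − (3/1) × 200 = 890.0 torr
P(gaseous products) = (2)/1 × 200 = 400.0 torr
P_total at 445 K = 890.0 + 400.0 = 1290 torr
Scaling to 759 °C: P = 1290 × 1032.15/445 = 2992 torr

2990 torr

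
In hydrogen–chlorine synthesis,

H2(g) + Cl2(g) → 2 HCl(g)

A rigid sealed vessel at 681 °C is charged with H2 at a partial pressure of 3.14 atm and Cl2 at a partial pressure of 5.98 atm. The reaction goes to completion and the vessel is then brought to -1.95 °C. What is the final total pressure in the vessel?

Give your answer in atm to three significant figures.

Because the vessel is rigid and T is held at 681 °C, work the stoichiometry in partial pressures (P_i = n_iRT/V).
P(Cl2) required for 3.14 atm of H2 = (1/1) × 3.14 = 3.140 atm; available 5.98 atm, so H2 is limiting.
P(Cl2) remaining = 5.98 − (1/1) × 3.14 = 2.840 atm
P(gaseous products) = (2)/1 × 3.14 = 6.280 atm
P_total at 681 °C = 2.840 + 6.280 = 9.120 atm
Scaling to -1.95 °C: P = 9.120 × 271.2/954.15 = 2.592 atm

2.59 atm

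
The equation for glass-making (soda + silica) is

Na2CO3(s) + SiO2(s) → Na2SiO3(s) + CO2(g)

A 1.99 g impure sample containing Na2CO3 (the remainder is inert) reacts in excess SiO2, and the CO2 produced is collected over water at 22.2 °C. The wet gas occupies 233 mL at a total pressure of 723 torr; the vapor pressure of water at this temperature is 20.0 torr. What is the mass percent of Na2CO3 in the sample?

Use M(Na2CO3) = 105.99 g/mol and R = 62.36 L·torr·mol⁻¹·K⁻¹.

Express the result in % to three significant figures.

47.4 %

P(CO2) = 723 − 20.0 = 703.0 torr
n(CO2) = PV/RT = (703.0 × 0.2330) / (62.36 × 295.35) = 0.008893 mol
n(Na2CO3) = (1/1) × 0.008893 = 0.008893 mol
m(Na2CO3) = 0.008893 × 105.99 = 0.9426 g
%Na2CO3 = 0.9426 / 1.99 × 100 = 47.37%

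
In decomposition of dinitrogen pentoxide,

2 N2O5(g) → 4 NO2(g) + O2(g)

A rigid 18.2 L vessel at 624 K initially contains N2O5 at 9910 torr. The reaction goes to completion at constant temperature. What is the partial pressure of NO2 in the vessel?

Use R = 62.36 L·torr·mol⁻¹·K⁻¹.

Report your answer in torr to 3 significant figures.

19800 torr

n(N2O5)₀ = PV/RT = (9910 × 18.2) / (62.36 × 624) = 4.635 mol
n(NO2) = (4/2) × 4.635 = 9.270 mol
P(NO2) = nRT/V = 9.270 × 62.36 × 624 / 18.2 = 19820 torr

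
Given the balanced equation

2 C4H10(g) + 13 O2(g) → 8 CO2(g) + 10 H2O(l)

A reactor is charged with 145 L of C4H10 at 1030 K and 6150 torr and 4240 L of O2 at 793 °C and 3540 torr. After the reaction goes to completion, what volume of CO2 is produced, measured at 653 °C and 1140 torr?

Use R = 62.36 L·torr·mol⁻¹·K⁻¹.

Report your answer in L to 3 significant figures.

n(C4H10) = PV/RT = (6150 × 145) / (62.36 × 1030) = 13.88 mol
n(O2) = PV/RT = (3540 × 4240) / (62.36 × 1066.15) = 225.8 mol
For 13.88 mol C4H10, stoichiometry requires (13/2) × 13.88 = 90.22 mol O2; 225.8 mol is available, so C4H10 is limiting.
n(CO2) = (8/2) × 13.88 = 55.52 mol
V(CO2) = nRT/P = 55.52 × 62.36 × 926.15 / 1140 = 2813 L

2810 L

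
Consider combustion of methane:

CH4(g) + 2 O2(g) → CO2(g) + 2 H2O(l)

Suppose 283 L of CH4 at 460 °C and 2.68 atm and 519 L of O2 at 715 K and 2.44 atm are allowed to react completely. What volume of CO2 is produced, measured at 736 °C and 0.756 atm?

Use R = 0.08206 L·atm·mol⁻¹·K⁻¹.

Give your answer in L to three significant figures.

n(CH4) = PV/RT = (2.68 × 283) / (0.08206 × 733.15) = 12.61 mol
n(O2) = PV/RT = (2.44 × 519) / (0.08206 × 715) = 21.58 mol
For 12.61 mol CH4, stoichiometry requires (2/1) × 12.61 = 25.22 mol O2; 21.58 mol is available, so O2 is limiting.
n(CO2) = (1/2) × 21.58 = 10.79 mol
V(CO2) = nRT/P = 10.79 × 0.08206 × 1009.15 / 0.756 = 1182 L

1180 L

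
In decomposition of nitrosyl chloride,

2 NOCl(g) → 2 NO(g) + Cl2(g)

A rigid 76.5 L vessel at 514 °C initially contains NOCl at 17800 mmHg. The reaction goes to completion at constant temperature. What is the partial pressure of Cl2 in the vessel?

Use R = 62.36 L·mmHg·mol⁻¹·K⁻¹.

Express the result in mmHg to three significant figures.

8900 mmHg

n(NOCl)₀ = PV/RT = (17800 × 76.5) / (62.36 × 787.15) = 27.74 mol
n(Cl2) = (1/2) × 27.74 = 13.87 mol
P(Cl2) = nRT/V = 13.87 × 62.36 × 787.15 / 76.5 = 8900 mmHg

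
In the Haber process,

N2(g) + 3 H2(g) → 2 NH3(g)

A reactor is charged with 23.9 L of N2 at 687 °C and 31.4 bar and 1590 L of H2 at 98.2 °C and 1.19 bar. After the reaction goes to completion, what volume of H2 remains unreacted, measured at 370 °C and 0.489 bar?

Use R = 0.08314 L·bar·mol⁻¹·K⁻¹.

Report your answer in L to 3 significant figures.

3620 L

n(N2) = PV/RT = (31.4 × 23.9) / (0.08314 × 960.15) = 9.401 mol
n(H2) = PV/RT = (1.19 × 1590) / (0.08314 × 371.35) = 61.28 mol
For 9.401 mol N2, stoichiometry requires (3/1) × 9.401 = 28.20 mol H2; 61.28 mol is available, so N2 is limiting.
n(H2) consumed = (3/1) × 9.401 = 28.20 mol; remaining = 61.28 − 28.20 = 33.08 mol
V(H2) = nRT/P = 33.08 × 0.08314 × 643.15 / 0.489 = 3617 L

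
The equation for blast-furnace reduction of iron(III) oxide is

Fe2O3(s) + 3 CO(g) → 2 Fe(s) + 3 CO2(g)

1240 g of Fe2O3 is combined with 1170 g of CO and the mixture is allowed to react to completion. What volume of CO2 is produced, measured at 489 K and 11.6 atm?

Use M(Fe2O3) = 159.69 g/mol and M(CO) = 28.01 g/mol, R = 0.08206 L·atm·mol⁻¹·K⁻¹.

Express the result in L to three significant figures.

80.6 L

n(Fe2O3) = 1240 / 159.69 = 7.765 mol
n(CO) = 1170 / 28.01 = 41.77 mol
For 7.765 mol Fe2O3, stoichiometry requires (3/1) × 7.765 = 23.29 mol CO; 41.77 mol is available, so Fe2O3 is limiting.
n(CO2) = (3/1) × 7.765 = 23.29 mol
V(CO2) = nRT/P = 23.29 × 0.08206 × 489 / 11.6 = 80.57 L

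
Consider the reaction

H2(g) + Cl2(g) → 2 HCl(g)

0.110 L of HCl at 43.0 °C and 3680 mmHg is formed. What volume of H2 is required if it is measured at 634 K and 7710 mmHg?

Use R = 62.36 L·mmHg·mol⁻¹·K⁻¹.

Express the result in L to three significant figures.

0.0526 L

n(HCl) = PV/RT = (3680 × 0.110) / (62.36 × 316.15) = 0.02053 mol
n(H2) = (1/2) × 0.02053 = 0.01026 mol
V = nRT/P = 0.01026 × 62.36 × 634 / 7710 = 0.05261 L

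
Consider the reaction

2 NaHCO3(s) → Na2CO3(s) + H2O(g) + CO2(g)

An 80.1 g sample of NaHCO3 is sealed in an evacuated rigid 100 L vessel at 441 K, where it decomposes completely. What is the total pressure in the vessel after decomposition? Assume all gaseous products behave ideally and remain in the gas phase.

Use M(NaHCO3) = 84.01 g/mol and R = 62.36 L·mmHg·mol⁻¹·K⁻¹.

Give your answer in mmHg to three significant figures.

262 mmHg

n(NaHCO3) = 80.1 / 84.01 = 0.9535 mol
n(gas produced) = (2/2) × 0.9535 = 0.9535 mol
P = nRT/V = 0.9535 × 62.36 × 441 / 100 = 262.2 mmHg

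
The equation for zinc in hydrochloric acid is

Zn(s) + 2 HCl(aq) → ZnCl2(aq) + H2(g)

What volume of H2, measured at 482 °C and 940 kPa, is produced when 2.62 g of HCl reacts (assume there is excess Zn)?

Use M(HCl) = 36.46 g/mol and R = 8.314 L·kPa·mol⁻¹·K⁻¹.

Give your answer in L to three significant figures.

0.240 L

n(HCl) = 2.620 / 36.46 = 0.07186 mol
n(H2) = (1/2) × 0.07186 = 0.03593 mol
V = nRT/P = 0.03593 × 8.314 × 755.15 / 940 = 0.2400 L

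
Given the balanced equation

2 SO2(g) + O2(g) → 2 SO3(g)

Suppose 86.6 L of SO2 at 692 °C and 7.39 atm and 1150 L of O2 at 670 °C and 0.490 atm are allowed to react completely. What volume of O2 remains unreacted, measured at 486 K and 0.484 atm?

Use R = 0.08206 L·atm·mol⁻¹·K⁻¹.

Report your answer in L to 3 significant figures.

267 L

n(SO2) = PV/RT = (7.39 × 86.6) / (0.08206 × 965.15) = 8.080 mol
n(O2) = PV/RT = (0.490 × 1150) / (0.08206 × 943.15) = 7.281 mol
For 8.080 mol SO2, stoichiometry requires (1/2) × 8.080 = 4.040 mol O2; 7.281 mol is available, so SO2 is limiting.
n(O2) consumed = (1/2) × 8.080 = 4.040 mol; remaining = 7.281 − 4.040 = 3.241 mol
V(O2) = nRT/P = 3.241 × 0.08206 × 486 / 0.484 = 267.1 L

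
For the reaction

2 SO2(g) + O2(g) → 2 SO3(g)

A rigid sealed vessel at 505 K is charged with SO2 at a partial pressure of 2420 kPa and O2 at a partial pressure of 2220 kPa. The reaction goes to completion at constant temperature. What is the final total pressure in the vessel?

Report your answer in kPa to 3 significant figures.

3430 kPa

With V and T fixed, P_i ∝ n_i, so the mole ratios apply directly to partial pressures at 505 K.
P(O2) required for 2420 kPa of SO2 = (1/2) × 2420 = 1210 kPa; available 2220 kPa, so SO2 is limiting.
P(O2) remaining = 2220 − (1/2) × 2420 = 1010 kPa
P(gaseous products) = (2)/2 × 2420 = 2420 kPa
P_total at 505 K = 1010 + 2420 = 3430 kPa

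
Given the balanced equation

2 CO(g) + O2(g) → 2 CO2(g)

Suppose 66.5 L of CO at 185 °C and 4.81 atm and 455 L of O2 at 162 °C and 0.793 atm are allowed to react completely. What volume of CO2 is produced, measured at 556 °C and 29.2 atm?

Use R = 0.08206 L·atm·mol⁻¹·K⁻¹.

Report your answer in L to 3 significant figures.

n(CO) = PV/RT = (4.81 × 66.5) / (0.08206 × 458.15) = 8.508 mol
n(O2) = PV/RT = (0.793 × 455) / (0.08206 × 435.15) = 10.10 mol
For 8.508 mol CO, stoichiometry requires (1/2) × 8.508 = 4.254 mol O2; 10.10 mol is available, so CO is limiting.
n(CO2) = (2/2) × 8.508 = 8.508 mol
V(CO2) = nRT/P = 8.508 × 0.08206 × 829.15 / 29.2 = 19.82 L

19.8 L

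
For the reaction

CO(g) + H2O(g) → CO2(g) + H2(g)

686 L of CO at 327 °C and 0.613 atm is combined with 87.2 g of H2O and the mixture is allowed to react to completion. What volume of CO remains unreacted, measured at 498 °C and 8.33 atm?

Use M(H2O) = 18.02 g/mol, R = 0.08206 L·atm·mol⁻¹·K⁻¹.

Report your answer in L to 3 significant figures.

n(CO) = PV/RT = (0.613 × 686) / (0.08206 × 600.15) = 8.539 mol
n(H2O) = 87.2 / 18.02 = 4.839 mol
For 8.539 mol CO, stoichiometry requires (1/1) × 8.539 = 8.539 mol H2O; 4.839 mol is available, so H2O is limiting.
n(CO) consumed = (1/1) × 4.839 = 4.839 mol; remaining = 8.539 − 4.839 = 3.700 mol
V(CO) = nRT/P = 3.700 × 0.08206 × 771.15 / 8.33 = 28.11 L

28.1 L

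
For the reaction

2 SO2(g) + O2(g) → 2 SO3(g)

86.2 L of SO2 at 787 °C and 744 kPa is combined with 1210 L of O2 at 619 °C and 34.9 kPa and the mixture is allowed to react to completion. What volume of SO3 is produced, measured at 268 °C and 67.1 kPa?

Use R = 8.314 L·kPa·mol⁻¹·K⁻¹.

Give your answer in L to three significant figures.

n(SO2) = PV/RT = (744 × 86.2) / (8.314 × 1060.15) = 7.276 mol
n(O2) = PV/RT = (34.9 × 1210) / (8.314 × 892.15) = 5.693 mol
For 7.276 mol SO2, stoichiometry requires (1/2) × 7.276 = 3.638 mol O2; 5.693 mol is available, so SO2 is limiting.
n(SO3) = (2/2) × 7.276 = 7.276 mol
V(SO3) = nRT/P = 7.276 × 8.314 × 541.15 / 67.1 = 487.9 L

488 L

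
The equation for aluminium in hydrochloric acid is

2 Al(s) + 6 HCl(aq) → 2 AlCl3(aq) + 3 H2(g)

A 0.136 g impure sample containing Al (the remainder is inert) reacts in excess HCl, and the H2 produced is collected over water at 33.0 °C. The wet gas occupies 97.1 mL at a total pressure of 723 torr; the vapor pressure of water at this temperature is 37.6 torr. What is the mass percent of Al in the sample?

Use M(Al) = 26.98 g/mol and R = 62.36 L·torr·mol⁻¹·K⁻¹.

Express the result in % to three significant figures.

46.1 %

P(H2) = 723 − 37.6 = 685.4 torr
n(H2) = PV/RT = (685.4 × 0.09710) / (62.36 × 306.15) = 0.003486 mol
n(Al) = (2/3) × 0.003486 = 0.002324 mol
m(Al) = 0.002324 × 26.98 = 0.06270 g
%Al = 0.06270 / 0.136 × 100 = 46.10%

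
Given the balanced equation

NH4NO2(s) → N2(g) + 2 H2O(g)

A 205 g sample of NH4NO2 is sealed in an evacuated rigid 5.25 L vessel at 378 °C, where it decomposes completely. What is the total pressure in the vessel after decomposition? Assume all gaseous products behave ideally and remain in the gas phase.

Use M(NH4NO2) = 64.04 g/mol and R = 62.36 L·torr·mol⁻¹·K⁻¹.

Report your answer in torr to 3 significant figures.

n(NH4NO2) = 205 / 64.04 = 3.201 mol
n(gas produced) = (3/1) × 3.201 = 9.603 mol
P = nRT/V = 9.603 × 62.36 × 651.15 / 5.25 = 74270 torr

74300 torr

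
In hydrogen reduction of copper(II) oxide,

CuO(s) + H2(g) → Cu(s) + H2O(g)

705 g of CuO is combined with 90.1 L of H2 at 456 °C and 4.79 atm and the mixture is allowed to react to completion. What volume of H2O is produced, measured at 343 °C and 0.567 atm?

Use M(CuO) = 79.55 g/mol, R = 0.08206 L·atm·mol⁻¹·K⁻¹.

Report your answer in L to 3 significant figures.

n(CuO) = 705 / 79.55 = 8.862 mol
n(H2) = PV/RT = (4.79 × 90.1) / (0.08206 × 729.15) = 7.213 mol
For 8.862 mol CuO, stoichiometry requires (1/1) × 8.862 = 8.862 mol H2; 7.213 mol is available, so H2 is limiting.
n(H2O) = (1/1) × 7.213 = 7.213 mol
V(H2O) = nRT/P = 7.213 × 0.08206 × 616.15 / 0.567 = 643.2 L

643 L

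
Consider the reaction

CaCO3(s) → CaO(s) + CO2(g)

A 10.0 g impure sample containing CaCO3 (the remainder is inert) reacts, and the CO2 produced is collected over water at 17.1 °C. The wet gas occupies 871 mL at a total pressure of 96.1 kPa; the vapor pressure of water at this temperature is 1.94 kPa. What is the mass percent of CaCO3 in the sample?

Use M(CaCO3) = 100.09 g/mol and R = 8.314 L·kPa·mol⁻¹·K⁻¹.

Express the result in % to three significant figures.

P(CO2) = 96.1 − 1.94 = 94.16 kPa
n(CO2) = PV/RT = (94.16 × 0.8710) / (8.314 × 290.25) = 0.03399 mol
n(CaCO3) = (1/1) × 0.03399 = 0.03399 mol
m(CaCO3) = 0.03399 × 100.09 = 3.402 g
%CaCO3 = 3.402 / 10.0 × 100 = 34.02%

34.0 %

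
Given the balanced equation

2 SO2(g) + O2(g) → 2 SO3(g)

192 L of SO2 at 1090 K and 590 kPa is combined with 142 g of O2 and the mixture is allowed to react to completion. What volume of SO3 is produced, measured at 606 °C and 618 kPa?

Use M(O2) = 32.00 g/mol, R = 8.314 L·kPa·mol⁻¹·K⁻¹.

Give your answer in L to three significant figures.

105 L

n(SO2) = PV/RT = (590 × 192) / (8.314 × 1090) = 12.50 mol
n(O2) = 142 / 32.00 = 4.438 mol
For 12.50 mol SO2, stoichiometry requires (1/2) × 12.50 = 6.250 mol O2; 4.438 mol is available, so O2 is limiting.
n(SO3) = (2/1) × 4.438 = 8.876 mol
V(SO3) = nRT/P = 8.876 × 8.314 × 879.15 / 618 = 105.0 L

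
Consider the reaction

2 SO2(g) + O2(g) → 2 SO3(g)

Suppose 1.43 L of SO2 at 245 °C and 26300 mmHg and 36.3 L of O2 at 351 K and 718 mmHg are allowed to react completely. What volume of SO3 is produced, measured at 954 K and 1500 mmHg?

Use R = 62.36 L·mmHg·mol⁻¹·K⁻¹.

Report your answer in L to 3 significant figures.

n(SO2) = PV/RT = (26300 × 1.43) / (62.36 × 518.15) = 1.164 mol
n(O2) = PV/RT = (718 × 36.3) / (62.36 × 351) = 1.191 mol
For 1.164 mol SO2, stoichiometry requires (1/2) × 1.164 = 0.5820 mol O2; 1.191 mol is available, so SO2 is limiting.
n(SO3) = (2/2) × 1.164 = 1.164 mol
V(SO3) = nRT/P = 1.164 × 62.36 × 954 / 1500 = 46.17 L

46.2 L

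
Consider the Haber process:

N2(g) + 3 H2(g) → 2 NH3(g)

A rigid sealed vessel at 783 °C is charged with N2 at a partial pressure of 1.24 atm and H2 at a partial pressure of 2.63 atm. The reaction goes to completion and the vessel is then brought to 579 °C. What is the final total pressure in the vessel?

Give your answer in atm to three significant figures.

With V and T fixed, P_i ∝ n_i, so the mole ratios apply directly to partial pressures at 783 °C.
P(H2) required for 1.24 atm of N2 = (3/1) × 1.24 = 3.720 atm; available 2.63 atm, so H2 is limiting.
P(N2) remaining = 1.24 − (1/3) × 2.63 = 0.3633 atm
P(gaseous products) = (2)/3 × 2.63 = 1.753 atm
P_total at 783 °C = 0.3633 + 1.753 = 2.116 atm
Scaling to 579 °C: P = 2.116 × 852.15/1056.15 = 1.707 atm

1.71 atm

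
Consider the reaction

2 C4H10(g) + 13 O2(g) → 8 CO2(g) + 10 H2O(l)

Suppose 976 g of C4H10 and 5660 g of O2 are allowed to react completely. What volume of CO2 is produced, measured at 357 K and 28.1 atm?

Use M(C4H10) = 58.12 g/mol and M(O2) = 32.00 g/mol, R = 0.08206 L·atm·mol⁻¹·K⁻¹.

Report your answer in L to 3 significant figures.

n(C4H10) = 976 / 58.12 = 16.79 mol
n(O2) = 5660 / 32.00 = 176.9 mol
For 16.79 mol C4H10, stoichiometry requires (13/2) × 16.79 = 109.1 mol O2; 176.9 mol is available, so C4H10 is limiting.
n(CO2) = (8/2) × 16.79 = 67.16 mol
V(CO2) = nRT/P = 67.16 × 0.08206 × 357 / 28.1 = 70.02 L

70.0 L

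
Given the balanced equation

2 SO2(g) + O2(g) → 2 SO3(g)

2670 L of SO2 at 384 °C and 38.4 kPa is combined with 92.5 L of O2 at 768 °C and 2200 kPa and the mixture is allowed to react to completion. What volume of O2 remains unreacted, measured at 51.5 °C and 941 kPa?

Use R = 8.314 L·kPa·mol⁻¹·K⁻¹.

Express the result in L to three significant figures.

n(SO2) = PV/RT = (38.4 × 2670) / (8.314 × 657.15) = 18.77 mol
n(O2) = PV/RT = (2200 × 92.5) / (8.314 × 1041.15) = 23.51 mol
For 18.77 mol SO2, stoichiometry requires (1/2) × 18.77 = 9.385 mol O2; 23.51 mol is available, so SO2 is limiting.
n(O2) consumed = (1/2) × 18.77 = 9.385 mol; remaining = 23.51 − 9.385 = 14.13 mol
V(O2) = nRT/P = 14.13 × 8.314 × 324.65 / 941 = 40.53 L

40.5 L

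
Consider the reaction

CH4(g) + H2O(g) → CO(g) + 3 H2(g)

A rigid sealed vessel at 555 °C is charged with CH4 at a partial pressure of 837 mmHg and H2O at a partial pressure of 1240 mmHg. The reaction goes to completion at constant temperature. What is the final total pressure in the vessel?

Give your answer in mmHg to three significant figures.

3750 mmHg

Because the vessel is rigid and T is held at 555 °C, work the stoichiometry in partial pressures (P_i = n_iRT/V).
P(H2O) required for 837 mmHg of CH4 = (1/1) × 837 = 837.0 mmHg; available 1240 mmHg, so CH4 is limiting.
P(H2O) remaining = 1240 − (1/1) × 837 = 403.0 mmHg
P(gaseous products) = (1+3)/1 × 837 = 3348 mmHg
P_total at 555 °C = 403.0 + 3348 = 3751 mmHg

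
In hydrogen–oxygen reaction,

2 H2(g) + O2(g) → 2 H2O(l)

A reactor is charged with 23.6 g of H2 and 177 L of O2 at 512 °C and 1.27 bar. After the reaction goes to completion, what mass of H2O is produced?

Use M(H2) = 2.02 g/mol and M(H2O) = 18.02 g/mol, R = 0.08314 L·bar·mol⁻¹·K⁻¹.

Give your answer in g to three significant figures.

124 g

n(H2) = 23.6 / 2.02 = 11.68 mol
n(O2) = PV/RT = (1.27 × 177) / (0.08314 × 785.15) = 3.444 mol
For 11.68 mol H2, stoichiometry requires (1/2) × 11.68 = 5.840 mol O2; 3.444 mol is available, so O2 is limiting.
n(H2O) = (2/1) × 3.444 = 6.888 mol
m(H2O) = 6.888 × 18.02 = 124.1 g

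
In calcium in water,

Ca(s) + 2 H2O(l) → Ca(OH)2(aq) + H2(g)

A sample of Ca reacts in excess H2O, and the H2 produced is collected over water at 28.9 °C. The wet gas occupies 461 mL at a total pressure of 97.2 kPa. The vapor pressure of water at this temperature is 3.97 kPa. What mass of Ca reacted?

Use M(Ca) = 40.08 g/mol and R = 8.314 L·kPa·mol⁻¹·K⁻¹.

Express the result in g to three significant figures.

0.686 g

P(H2) = 97.2 − 3.97 = 93.23 kPa
n(H2) = PV/RT = (93.23 × 0.4610) / (8.314 × 302.05) = 0.01711 mol
n(Ca) = (1/1) × 0.01711 = 0.01711 mol
m(Ca) = 0.01711 × 40.08 = 0.6858 g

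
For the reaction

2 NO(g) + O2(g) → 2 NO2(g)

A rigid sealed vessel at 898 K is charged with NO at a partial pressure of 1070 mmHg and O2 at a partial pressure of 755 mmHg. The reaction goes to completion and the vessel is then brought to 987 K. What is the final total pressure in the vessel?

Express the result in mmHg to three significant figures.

1420 mmHg

Because the vessel is rigid and T is held at 898 K, work the stoichiometry in partial pressures (P_i = n_iRT/V).
P(O2) required for 1070 mmHg of NO = (1/2) × 1070 = 535.0 mmHg; available 755 mmHg, so NO is limiting.
P(O2) remaining = 755 − (1/2) × 1070 = 220.0 mmHg
P(gaseous products) = (2)/2 × 1070 = 1070 mmHg
P_total at 898 K = 220.0 + 1070 = 1290 mmHg
Scaling to 987 K: P = 1290 × 987/898 = 1418 mmHg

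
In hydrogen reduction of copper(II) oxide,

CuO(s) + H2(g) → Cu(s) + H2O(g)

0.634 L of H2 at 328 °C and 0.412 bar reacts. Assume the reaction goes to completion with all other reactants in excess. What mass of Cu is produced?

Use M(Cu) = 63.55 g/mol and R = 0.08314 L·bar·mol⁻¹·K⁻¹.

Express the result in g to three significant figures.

0.332 g

n(H2) = PV/RT = (0.412 × 0.634) / (0.08314 × 601.15) = 0.005226 mol
n(Cu) = (1/1) × 0.005226 = 0.005226 mol
m(Cu) = 0.005226 × 63.55 = 0.3321 g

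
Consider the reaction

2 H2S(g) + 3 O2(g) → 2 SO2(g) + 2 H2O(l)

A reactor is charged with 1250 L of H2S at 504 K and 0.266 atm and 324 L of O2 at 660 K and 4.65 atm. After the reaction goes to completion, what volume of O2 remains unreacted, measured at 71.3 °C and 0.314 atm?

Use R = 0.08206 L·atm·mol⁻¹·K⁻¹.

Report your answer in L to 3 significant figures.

n(H2S) = PV/RT = (0.266 × 1250) / (0.08206 × 504) = 8.040 mol
n(O2) = PV/RT = (4.65 × 324) / (0.08206 × 660) = 27.82 mol
For 8.040 mol H2S, stoichiometry requires (3/2) × 8.040 = 12.06 mol O2; 27.82 mol is available, so H2S is limiting.
n(O2) consumed = (3/2) × 8.040 = 12.06 mol; remaining = 27.82 − 12.06 = 15.76 mol
V(O2) = nRT/P = 15.76 × 0.08206 × 344.45 / 0.314 = 1419 L

1420 L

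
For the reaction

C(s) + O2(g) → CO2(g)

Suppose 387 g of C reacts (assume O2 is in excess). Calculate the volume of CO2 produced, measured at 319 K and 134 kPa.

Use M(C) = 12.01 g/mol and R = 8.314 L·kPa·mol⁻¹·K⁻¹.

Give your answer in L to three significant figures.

638 L

n(C) = 387.0 / 12.01 = 32.22 mol
n(CO2) = (1/1) × 32.22 = 32.22 mol
V = nRT/P = 32.22 × 8.314 × 319 / 134 = 637.7 L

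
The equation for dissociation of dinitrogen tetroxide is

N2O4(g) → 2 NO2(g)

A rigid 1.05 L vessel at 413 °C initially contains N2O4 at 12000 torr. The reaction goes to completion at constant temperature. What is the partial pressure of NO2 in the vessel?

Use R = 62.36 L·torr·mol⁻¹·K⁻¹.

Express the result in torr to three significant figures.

n(N2O4)₀ = PV/RT = (12000 × 1.05) / (62.36 × 686.15) = 0.2945 mol
n(NO2) = (2/1) × 0.2945 = 0.5890 mol
P(NO2) = nRT/V = 0.5890 × 62.36 × 686.15 / 1.05 = 24000 torr

24000 torr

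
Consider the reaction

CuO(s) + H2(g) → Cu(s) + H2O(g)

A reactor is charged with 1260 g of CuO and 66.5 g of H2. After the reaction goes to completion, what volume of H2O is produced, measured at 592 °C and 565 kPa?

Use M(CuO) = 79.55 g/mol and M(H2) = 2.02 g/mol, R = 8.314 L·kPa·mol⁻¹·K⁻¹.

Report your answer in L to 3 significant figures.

n(CuO) = 1260 / 79.55 = 15.84 mol
n(H2) = 66.5 / 2.02 = 32.92 mol
For 15.84 mol CuO, stoichiometry requires (1/1) × 15.84 = 15.84 mol H2; 32.92 mol is available, so CuO is limiting.
n(H2O) = (1/1) × 15.84 = 15.84 mol
V(H2O) = nRT/P = 15.84 × 8.314 × 865.15 / 565 = 201.7 L

202 L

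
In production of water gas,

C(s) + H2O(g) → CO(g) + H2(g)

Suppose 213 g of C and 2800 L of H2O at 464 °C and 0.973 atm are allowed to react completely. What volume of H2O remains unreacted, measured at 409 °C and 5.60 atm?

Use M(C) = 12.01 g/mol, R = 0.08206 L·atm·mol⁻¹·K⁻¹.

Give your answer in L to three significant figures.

273 L

n(C) = 213 / 12.01 = 17.74 mol
n(H2O) = PV/RT = (0.973 × 2800) / (0.08206 × 737.15) = 45.04 mol
For 17.74 mol C, stoichiometry requires (1/1) × 17.74 = 17.74 mol H2O; 45.04 mol is available, so C is limiting.
n(H2O) consumed = (1/1) × 17.74 = 17.74 mol; remaining = 45.04 − 17.74 = 27.30 mol
V(H2O) = nRT/P = 27.30 × 0.08206 × 682.15 / 5.60 = 272.9 L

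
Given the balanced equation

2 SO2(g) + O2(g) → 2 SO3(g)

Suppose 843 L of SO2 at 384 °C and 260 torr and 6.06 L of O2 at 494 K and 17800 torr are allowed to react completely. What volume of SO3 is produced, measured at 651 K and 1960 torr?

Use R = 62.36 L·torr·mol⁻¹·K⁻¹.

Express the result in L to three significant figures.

111 L

n(SO2) = PV/RT = (260 × 843) / (62.36 × 657.15) = 5.348 mol
n(O2) = PV/RT = (17800 × 6.06) / (62.36 × 494) = 3.502 mol
For 5.348 mol SO2, stoichiometry requires (1/2) × 5.348 = 2.674 mol O2; 3.502 mol is available, so SO2 is limiting.
n(SO3) = (2/2) × 5.348 = 5.348 mol
V(SO3) = nRT/P = 5.348 × 62.36 × 651 / 1960 = 110.8 L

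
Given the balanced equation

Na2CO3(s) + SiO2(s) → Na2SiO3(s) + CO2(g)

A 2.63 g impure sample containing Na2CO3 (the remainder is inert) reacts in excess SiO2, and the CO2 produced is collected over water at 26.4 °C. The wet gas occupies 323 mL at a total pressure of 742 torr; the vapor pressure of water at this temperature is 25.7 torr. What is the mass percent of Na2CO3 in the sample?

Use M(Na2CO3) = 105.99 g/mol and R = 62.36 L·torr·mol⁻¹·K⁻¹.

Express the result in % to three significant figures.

P(CO2) = 742 − 25.7 = 716.3 torr
n(CO2) = PV/RT = (716.3 × 0.3230) / (62.36 × 299.55) = 0.01239 mol
n(Na2CO3) = (1/1) × 0.01239 = 0.01239 mol
m(Na2CO3) = 0.01239 × 105.99 = 1.313 g
%Na2CO3 = 1.313 / 2.63 × 100 = 49.92%

49.9 %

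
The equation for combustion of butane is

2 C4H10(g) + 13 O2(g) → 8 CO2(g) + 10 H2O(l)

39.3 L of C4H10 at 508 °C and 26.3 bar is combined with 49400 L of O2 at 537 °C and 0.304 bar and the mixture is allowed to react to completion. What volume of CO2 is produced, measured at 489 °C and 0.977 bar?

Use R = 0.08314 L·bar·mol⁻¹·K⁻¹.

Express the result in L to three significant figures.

n(C4H10) = PV/RT = (26.3 × 39.3) / (0.08314 × 781.15) = 15.91 mol
n(O2) = PV/RT = (0.304 × 49400) / (0.08314 × 810.15) = 223.0 mol
For 15.91 mol C4H10, stoichiometry requires (13/2) × 15.91 = 103.4 mol O2; 223.0 mol is available, so C4H10 is limiting.
n(CO2) = (8/2) × 15.91 = 63.64 mol
V(CO2) = nRT/P = 63.64 × 0.08314 × 762.15 / 0.977 = 4127 L

4130 L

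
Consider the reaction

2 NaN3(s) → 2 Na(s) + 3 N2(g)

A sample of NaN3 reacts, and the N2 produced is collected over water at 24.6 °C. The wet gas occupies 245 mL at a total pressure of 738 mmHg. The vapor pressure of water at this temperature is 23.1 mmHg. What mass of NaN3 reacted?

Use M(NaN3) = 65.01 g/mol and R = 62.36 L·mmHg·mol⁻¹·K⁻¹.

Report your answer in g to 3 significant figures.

0.409 g

P(N2) = 738 − 23.1 = 714.9 mmHg
n(N2) = PV/RT = (714.9 × 0.2450) / (62.36 × 297.75) = 0.009433 mol
n(NaN3) = (2/3) × 0.009433 = 0.006289 mol
m(NaN3) = 0.006289 × 65.01 = 0.4088 g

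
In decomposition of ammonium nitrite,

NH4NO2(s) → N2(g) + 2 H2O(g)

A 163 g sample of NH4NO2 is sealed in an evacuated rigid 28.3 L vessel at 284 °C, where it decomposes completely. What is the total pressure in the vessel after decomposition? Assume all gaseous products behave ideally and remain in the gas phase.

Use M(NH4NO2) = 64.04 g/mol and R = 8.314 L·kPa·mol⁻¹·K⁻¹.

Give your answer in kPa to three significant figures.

n(NH4NO2) = 163 / 64.04 = 2.545 mol
n(gas produced) = (3/1) × 2.545 = 7.635 mol
P = nRT/V = 7.635 × 8.314 × 557.15 / 28.3 = 1250 kPa

1250 kPa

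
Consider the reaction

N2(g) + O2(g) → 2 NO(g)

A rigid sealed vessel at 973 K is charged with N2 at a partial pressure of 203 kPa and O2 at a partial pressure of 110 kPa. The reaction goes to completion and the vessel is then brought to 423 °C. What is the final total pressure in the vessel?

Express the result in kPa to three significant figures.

With V and T fixed, P_i ∝ n_i, so the mole ratios apply directly to partial pressures at 973 K.
P(O2) required for 203 kPa of N2 = (1/1) × 203 = 203.0 kPa; available 110 kPa, so O2 is limiting.
P(N2) remaining = 203 − (1/1) × 110 = 93.00 kPa
P(gaseous products) = (2)/1 × 110 = 220.0 kPa
P_total at 973 K = 93.00 + 220.0 = 313.0 kPa
Scaling to 423 °C: P = 313.0 × 696.15/973 = 223.9 kPa

224 kPa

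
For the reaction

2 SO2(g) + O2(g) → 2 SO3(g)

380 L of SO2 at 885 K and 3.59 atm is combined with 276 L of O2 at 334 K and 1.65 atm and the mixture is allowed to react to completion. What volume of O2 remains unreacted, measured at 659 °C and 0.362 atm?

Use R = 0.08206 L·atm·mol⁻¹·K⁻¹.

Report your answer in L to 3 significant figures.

n(SO2) = PV/RT = (3.59 × 380) / (0.08206 × 885) = 18.78 mol
n(O2) = PV/RT = (1.65 × 276) / (0.08206 × 334) = 16.62 mol
For 18.78 mol SO2, stoichiometry requires (1/2) × 18.78 = 9.390 mol O2; 16.62 mol is available, so SO2 is limiting.
n(O2) consumed = (1/2) × 18.78 = 9.390 mol; remaining = 16.62 − 9.390 = 7.230 mol
V(O2) = nRT/P = 7.230 × 0.08206 × 932.15 / 0.362 = 1528 L

1530 L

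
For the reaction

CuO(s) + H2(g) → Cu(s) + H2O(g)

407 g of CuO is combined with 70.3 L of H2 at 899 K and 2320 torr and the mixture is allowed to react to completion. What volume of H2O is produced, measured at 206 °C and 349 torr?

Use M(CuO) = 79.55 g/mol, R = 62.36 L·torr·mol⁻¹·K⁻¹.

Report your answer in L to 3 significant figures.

n(CuO) = 407 / 79.55 = 5.116 mol
n(H2) = PV/RT = (2320 × 70.3) / (62.36 × 899) = 2.909 mol
For 5.116 mol CuO, stoichiometry requires (1/1) × 5.116 = 5.116 mol H2; 2.909 mol is available, so H2 is limiting.
n(H2O) = (1/1) × 2.909 = 2.909 mol
V(H2O) = nRT/P = 2.909 × 62.36 × 479.15 / 349 = 249.1 L

249 L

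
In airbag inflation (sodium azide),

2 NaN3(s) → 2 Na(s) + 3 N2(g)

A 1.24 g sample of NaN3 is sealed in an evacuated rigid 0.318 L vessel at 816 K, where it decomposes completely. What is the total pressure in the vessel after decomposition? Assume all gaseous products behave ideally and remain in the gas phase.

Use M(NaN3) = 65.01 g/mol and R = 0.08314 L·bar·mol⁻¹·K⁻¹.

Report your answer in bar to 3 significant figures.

6.10 bar

n(NaN3) = 1.24 / 65.01 = 0.01907 mol
n(gas produced) = (3/2) × 0.01907 = 0.02860 mol
P = nRT/V = 0.02860 × 0.08314 × 816 / 0.318 = 6.102 bar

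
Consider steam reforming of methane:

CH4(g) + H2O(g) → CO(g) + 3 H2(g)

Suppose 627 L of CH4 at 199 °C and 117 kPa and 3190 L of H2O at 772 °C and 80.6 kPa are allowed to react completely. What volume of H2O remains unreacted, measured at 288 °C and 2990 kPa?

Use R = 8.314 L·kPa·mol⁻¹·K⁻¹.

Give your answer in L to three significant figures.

17.0 L

n(CH4) = PV/RT = (117 × 627) / (8.314 × 472.15) = 18.69 mol
n(H2O) = PV/RT = (80.6 × 3190) / (8.314 × 1045.15) = 29.59 mol
For 18.69 mol CH4, stoichiometry requires (1/1) × 18.69 = 18.69 mol H2O; 29.59 mol is available, so CH4 is limiting.
n(H2O) consumed = (1/1) × 18.69 = 18.69 mol; remaining = 29.59 − 18.69 = 10.90 mol
V(H2O) = nRT/P = 10.90 × 8.314 × 561.15 / 2990 = 17.01 L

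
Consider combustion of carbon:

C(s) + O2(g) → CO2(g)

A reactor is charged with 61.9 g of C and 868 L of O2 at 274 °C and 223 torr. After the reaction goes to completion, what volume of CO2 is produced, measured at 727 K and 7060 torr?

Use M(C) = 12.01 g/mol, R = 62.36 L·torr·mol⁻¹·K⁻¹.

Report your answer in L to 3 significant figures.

33.1 L

n(C) = 61.9 / 12.01 = 5.154 mol
n(O2) = PV/RT = (223 × 868) / (62.36 × 547.15) = 5.673 mol
For 5.154 mol C, stoichiometry requires (1/1) × 5.154 = 5.154 mol O2; 5.673 mol is available, so C is limiting.
n(CO2) = (1/1) × 5.154 = 5.154 mol
V(CO2) = nRT/P = 5.154 × 62.36 × 727 / 7060 = 33.10 L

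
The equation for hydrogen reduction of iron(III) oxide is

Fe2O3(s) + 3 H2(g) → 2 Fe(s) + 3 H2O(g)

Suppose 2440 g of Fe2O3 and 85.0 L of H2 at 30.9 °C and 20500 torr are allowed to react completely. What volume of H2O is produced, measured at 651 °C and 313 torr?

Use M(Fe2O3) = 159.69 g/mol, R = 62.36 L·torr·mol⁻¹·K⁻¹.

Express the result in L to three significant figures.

n(Fe2O3) = 2440 / 159.69 = 15.28 mol
n(H2) = PV/RT = (20500 × 85.0) / (62.36 × 304.05) = 91.90 mol
For 15.28 mol Fe2O3, stoichiometry requires (3/1) × 15.28 = 45.84 mol H2; 91.90 mol is available, so Fe2O3 is limiting.
n(H2O) = (3/1) × 15.28 = 45.84 mol
V(H2O) = nRT/P = 45.84 × 62.36 × 924.15 / 313 = 8440 L

8440 L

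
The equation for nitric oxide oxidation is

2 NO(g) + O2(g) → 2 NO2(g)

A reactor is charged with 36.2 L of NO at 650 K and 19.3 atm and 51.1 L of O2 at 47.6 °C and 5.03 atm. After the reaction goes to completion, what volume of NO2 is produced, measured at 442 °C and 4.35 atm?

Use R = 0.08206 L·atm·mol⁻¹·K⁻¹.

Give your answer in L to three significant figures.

n(NO) = PV/RT = (19.3 × 36.2) / (0.08206 × 650) = 13.10 mol
n(O2) = PV/RT = (5.03 × 51.1) / (0.08206 × 320.75) = 9.765 mol
For 13.10 mol NO, stoichiometry requires (1/2) × 13.10 = 6.550 mol O2; 9.765 mol is available, so NO is limiting.
n(NO2) = (2/2) × 13.10 = 13.10 mol
V(NO2) = nRT/P = 13.10 × 0.08206 × 715.15 / 4.35 = 176.7 L

177 L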